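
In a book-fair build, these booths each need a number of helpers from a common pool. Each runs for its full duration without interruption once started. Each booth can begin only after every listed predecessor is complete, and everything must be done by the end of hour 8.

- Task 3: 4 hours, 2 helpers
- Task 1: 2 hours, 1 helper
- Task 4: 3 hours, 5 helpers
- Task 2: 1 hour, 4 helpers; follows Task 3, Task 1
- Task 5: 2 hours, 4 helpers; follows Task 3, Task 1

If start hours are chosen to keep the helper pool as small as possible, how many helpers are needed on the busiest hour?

7

Early-start (Task 3@1, Task 1@1, Task 4@1, Task 2@5, Task 5@5) gives peak 8: h1:8  h2:8  h3:7  h4:2  h5:8  h6:4  h7:0  h8:0.
Shift Task 4→3, Task 2→6, Task 5→7.
Schedule Task 3@1, Task 1@1, Task 4@3, Task 2@6, Task 5@7: h1:3  h2:3  h3:7  h4:7  h5:5  h6:4  h7:4  h8:4 — peak 7.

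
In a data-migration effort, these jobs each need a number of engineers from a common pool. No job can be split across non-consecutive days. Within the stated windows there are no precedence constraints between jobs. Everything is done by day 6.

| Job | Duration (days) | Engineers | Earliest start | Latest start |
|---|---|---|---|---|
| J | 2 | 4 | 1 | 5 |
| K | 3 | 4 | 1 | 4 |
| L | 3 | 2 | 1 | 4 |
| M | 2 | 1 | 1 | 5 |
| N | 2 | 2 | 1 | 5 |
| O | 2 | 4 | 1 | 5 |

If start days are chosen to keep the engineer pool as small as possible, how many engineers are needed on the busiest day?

Early-start (J@1, K@1, L@1, M@1, N@1, O@1) gives peak 17: d1:17  d2:17  d3:6  d4:0  d5:0  d6:0.
Shift L→3, M→3, N→4, O→5.
Schedule J@1, K@1, L@3, M@3, N@4, O@5: d1:8  d2:8  d3:7  d4:5  d5:8  d6:4 — peak 8.

8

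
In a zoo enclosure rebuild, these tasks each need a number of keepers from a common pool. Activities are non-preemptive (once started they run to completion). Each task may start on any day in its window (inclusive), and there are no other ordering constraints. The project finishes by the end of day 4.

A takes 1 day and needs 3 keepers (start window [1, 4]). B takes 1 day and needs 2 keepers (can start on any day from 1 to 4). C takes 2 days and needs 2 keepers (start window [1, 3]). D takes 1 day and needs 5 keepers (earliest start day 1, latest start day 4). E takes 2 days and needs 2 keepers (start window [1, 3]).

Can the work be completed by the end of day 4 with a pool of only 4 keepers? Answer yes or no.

no

Total keeper-days = 18; over 4 days the average is 18/4 > 4, so some day must exceed 4.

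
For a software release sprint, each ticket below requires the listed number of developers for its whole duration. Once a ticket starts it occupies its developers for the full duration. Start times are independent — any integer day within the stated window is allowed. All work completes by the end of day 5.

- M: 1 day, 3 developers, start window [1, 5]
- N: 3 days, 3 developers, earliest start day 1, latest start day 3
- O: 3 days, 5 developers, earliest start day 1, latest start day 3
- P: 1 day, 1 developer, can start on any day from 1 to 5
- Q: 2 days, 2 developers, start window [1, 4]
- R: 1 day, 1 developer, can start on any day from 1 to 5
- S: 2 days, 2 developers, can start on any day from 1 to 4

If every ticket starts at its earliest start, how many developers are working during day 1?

17

At early start, day 1 has: M, N, O, P, Q, R, S.
Demand: 3 + 3 + 5 + 1 + 2 + 1 + 2 = 17.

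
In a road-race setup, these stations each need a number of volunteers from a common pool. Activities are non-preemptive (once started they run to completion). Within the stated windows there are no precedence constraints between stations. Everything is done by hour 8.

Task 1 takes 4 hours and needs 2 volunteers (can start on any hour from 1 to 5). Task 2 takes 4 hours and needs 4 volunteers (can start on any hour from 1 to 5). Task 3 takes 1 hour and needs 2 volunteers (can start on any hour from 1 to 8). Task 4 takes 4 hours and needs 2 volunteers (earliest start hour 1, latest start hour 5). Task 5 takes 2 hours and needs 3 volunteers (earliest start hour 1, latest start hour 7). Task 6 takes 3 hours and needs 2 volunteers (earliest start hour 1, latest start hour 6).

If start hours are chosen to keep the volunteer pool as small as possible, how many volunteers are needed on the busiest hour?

Early-start (Task 1@1, Task 2@1, Task 3@1, Task 4@1, Task 5@1, Task 6@1) gives peak 15: h1:15  h2:13  h3:10  h4:8  h5:0  h6:0  h7:0  h8:0.
Shift Task 3→5, Task 4→5, Task 5→5, Task 6→6.
Schedule Task 1@1, Task 2@1, Task 3@5, Task 4@5, Task 5@5, Task 6@6: h1:6  h2:6  h3:6  h4:6  h5:7  h6:7  h7:4  h8:4 — peak 7.

7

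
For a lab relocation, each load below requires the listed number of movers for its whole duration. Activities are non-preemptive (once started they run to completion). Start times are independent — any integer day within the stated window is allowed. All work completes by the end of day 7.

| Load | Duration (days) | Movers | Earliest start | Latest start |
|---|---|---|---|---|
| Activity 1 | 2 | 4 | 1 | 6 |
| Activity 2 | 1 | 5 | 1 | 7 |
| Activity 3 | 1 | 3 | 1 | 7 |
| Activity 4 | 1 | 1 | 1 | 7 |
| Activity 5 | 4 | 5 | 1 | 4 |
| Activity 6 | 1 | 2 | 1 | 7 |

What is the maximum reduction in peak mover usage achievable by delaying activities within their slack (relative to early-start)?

Early-start peak: d1:20  d2:9  d3:5  d4:5  d5:0  d6:0  d7:0 ⇒ 20.
Leveled (Activity 1@1, Activity 2@3, Activity 3@1, Activity 4@2, Activity 5@4, Activity 6@2): d1:7  d2:7  d3:5  d4:5  d5:5  d6:5  d7:5 ⇒ 7.
Reduction 20 − 7 = 13.

13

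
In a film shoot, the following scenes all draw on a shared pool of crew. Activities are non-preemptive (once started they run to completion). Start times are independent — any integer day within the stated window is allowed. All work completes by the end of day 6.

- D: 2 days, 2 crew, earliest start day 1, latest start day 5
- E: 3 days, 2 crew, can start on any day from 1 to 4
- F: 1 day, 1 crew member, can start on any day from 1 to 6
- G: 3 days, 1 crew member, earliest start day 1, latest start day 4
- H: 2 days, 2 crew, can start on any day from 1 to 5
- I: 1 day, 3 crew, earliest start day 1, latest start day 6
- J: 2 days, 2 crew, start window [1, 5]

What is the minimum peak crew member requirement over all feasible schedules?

Early-start (D@1, E@1, F@1, G@1, H@1, I@1, J@1) gives peak 13: d1:13  d2:9  d3:3  d4:0  d5:0  d6:0.
Shift G→2, H→3, I→5, J→4.
Schedule D@1, E@1, F@1, G@2, H@3, I@5, J@4: d1:5  d2:5  d3:5  d4:5  d5:5  d6:0 — peak 5.
Total crew member-days = 25 over 6 days ⇒ peak ≥ ⌈25/6⌉ = 5, so 5 is optimal.

5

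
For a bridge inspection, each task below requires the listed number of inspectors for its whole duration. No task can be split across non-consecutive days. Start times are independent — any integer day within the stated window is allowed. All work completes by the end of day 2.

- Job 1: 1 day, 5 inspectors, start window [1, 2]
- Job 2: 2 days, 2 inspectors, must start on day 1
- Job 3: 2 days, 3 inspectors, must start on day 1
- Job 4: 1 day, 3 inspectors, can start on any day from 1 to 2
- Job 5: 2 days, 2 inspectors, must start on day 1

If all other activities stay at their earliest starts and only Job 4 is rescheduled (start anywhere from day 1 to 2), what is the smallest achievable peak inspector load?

Job 4@1: d1:15  d2:7 → peak 15
Job 4@2: d1:12  d2:10 → peak 12
Best is Job 4@2, peak 12.

12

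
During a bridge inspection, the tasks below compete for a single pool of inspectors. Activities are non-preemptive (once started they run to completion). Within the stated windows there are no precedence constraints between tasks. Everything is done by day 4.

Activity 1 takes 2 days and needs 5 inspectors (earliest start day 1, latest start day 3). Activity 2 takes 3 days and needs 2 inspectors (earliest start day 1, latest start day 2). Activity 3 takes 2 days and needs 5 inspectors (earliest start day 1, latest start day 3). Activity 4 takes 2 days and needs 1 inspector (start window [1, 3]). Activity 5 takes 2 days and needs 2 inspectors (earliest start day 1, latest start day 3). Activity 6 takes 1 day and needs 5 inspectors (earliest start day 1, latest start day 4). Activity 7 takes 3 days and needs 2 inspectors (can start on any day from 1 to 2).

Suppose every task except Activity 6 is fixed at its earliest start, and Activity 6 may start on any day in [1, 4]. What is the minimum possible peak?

17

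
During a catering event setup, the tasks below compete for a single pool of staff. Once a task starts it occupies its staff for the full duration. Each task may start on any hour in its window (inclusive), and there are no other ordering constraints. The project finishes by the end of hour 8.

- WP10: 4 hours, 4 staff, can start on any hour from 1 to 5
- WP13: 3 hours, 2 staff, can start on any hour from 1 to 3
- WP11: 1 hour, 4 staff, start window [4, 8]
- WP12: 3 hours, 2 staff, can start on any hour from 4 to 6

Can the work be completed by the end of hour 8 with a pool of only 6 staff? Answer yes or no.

yes

Schedule WP10@1, WP13@1, WP11@5, WP12@4: h1:6  h2:6  h3:6  h4:6  h5:6  h6:2  h7:0  h8:0 — peak 6 ≤ 6.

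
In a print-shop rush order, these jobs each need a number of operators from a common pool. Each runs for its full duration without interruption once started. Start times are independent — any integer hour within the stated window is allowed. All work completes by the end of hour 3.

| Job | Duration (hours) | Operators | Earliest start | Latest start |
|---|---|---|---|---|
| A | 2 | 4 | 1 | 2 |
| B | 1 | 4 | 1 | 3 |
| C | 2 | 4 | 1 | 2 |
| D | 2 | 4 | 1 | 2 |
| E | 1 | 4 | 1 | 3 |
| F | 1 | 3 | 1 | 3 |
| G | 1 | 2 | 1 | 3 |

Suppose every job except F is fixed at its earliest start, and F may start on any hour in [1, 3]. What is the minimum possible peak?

F@1: h1:25  h2:12  h3:0 → peak 25
F@2: h1:22  h2:15  h3:0 → peak 22
F@3: h1:22  h2:12  h3:3 → peak 22
Best is F@2, peak 22.

22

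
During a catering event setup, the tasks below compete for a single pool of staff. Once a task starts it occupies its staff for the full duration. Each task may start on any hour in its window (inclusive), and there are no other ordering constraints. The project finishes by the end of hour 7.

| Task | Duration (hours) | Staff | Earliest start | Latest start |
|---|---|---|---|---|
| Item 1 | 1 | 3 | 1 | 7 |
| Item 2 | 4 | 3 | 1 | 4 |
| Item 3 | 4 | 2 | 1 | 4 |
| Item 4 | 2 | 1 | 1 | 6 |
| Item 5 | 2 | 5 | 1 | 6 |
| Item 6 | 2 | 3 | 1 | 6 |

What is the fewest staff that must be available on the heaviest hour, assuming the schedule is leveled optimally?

Early-start (Item 1@1, Item 2@1, Item 3@1, Item 4@1, Item 5@1, Item 6@1) gives peak 17: h1:17  h2:14  h3:5  h4:5  h5:0  h6:0  h7:0.
Shift Item 3→4, Item 5→5, Item 6→2.
Schedule Item 1@1, Item 2@1, Item 3@4, Item 4@1, Item 5@5, Item 6@2: h1:7  h2:7  h3:6  h4:5  h5:7  h6:7  h7:2 — peak 7.

7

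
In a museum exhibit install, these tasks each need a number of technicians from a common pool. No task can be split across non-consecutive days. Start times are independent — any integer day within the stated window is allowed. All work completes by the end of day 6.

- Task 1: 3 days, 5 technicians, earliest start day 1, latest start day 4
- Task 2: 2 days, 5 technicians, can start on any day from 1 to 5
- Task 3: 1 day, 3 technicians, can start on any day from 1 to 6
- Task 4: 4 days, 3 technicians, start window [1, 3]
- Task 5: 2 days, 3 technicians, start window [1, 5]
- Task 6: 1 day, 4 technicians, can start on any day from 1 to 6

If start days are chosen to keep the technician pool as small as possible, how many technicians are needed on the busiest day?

9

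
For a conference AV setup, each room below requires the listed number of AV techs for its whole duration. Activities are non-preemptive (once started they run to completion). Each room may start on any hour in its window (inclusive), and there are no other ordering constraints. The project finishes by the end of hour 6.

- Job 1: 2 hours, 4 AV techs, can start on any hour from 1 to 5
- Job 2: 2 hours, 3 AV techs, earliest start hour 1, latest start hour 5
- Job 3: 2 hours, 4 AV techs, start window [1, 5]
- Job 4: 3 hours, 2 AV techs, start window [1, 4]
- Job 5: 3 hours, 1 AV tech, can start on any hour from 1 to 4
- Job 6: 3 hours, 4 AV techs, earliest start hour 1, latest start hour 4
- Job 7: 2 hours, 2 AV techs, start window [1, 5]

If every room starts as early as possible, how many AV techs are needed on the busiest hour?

Early-start schedule: Job 1@1, Job 2@1, Job 3@1, Job 4@1, Job 5@1, Job 6@1, Job 7@1.
Load per hour: hour 1: 20, hour 2: 20, hour 3: 7, hour 4: 0, hour 5: 0, hour 6: 0.
Peak is 20.

20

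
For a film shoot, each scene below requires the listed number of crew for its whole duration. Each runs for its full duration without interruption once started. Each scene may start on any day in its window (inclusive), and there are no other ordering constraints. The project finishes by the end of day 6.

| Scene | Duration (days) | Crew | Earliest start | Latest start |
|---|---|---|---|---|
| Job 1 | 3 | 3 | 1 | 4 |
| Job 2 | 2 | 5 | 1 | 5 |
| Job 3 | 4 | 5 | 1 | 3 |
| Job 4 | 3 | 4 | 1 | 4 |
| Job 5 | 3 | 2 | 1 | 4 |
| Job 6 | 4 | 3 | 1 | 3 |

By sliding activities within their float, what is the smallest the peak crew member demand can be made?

13

Early-start (Job 1@1, Job 2@1, Job 3@1, Job 4@1, Job 5@1, Job 6@1) gives peak 22: d1:22  d2:22  d3:17  d4:8  d5:0  d6:0.
Shift Job 3→3, Job 4→4.
Schedule Job 1@1, Job 2@1, Job 3@3, Job 4@4, Job 5@1, Job 6@1: d1:13  d2:13  d3:13  d4:12  d5:9  d6:9 — peak 13.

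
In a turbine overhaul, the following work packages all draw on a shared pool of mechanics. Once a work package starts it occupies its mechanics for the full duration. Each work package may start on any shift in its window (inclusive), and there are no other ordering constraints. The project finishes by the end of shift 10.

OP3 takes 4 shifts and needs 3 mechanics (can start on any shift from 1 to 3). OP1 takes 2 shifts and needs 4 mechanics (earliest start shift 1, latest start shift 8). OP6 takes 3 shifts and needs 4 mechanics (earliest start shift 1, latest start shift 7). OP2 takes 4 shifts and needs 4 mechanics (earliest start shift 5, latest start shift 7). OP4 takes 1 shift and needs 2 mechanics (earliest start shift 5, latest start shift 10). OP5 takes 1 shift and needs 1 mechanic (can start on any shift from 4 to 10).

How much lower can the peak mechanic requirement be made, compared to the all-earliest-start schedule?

4

Early-start peak: s1:11  s2:11  s3:7  s4:4  s5:6  s6:4  s7:4  s8:4  s9:0  s10:0 ⇒ 11.
Leveled (OP3@1, OP1@1, OP6@3, OP2@6, OP4@5, OP5@5): s1:7  s2:7  s3:7  s4:7  s5:7  s6:4  s7:4  s8:4  s9:4  s10:0 ⇒ 7.
Reduction 11 − 7 = 4.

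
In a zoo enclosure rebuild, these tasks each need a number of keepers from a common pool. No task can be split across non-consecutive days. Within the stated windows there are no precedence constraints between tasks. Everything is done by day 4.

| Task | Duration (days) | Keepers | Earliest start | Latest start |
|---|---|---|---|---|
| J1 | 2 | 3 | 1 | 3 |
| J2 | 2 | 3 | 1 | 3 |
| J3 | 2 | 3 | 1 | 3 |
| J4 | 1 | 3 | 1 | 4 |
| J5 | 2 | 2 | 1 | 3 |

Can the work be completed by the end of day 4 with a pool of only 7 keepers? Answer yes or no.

no

The minimum achievable peak is 8; 7 < 8, so no feasible schedule stays within the cap.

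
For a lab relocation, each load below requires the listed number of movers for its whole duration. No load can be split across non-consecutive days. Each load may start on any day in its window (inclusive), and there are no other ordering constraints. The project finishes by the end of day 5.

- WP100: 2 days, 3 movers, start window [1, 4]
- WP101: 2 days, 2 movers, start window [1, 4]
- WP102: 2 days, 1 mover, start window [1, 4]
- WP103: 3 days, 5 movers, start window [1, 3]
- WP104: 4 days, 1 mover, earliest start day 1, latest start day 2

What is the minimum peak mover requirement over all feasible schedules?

Early-start (WP100@1, WP101@1, WP102@1, WP103@1, WP104@1) gives peak 12: d1:12  d2:12  d3:6  d4:1  d5:0.
Shift WP103→3.
Schedule WP100@1, WP101@1, WP102@1, WP103@3, WP104@1: d1:7  d2:7  d3:6  d4:6  d5:5 — peak 7.
Total mover-days = 31 over 5 days ⇒ peak ≥ ⌈31/5⌉ = 7, so 7 is optimal.

7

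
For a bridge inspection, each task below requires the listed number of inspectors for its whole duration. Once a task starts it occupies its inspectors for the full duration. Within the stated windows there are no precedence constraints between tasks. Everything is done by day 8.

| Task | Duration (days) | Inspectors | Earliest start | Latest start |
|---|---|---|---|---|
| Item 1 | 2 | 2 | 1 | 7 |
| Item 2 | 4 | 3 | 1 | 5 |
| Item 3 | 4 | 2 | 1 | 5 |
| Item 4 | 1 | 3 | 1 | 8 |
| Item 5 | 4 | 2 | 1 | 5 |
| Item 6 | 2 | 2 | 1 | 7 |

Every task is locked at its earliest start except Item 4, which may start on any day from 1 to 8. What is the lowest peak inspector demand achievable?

11

Item 4@1: d1:14  d2:11  d3:7  d4:7  d5:0  d6:0  d7:0  d8:0 → peak 14
Item 4@2: d1:11  d2:14  d3:7  d4:7  d5:0  d6:0  d7:0  d8:0 → peak 14
Item 4@3: d1:11  d2:11  d3:10  d4:7  d5:0  d6:0  d7:0  d8:0 → peak 11
Item 4@4: d1:11  d2:11  d3:7  d4:10  d5:0  d6:0  d7:0  d8:0 → peak 11
Item 4@5: d1:11  d2:11  d3:7  d4:7  d5:3  d6:0  d7:0  d8:0 → peak 11
Item 4@6: d1:11  d2:11  d3:7  d4:7  d5:0  d6:3  d7:0  d8:0 → peak 11
Item 4@7: d1:11  d2:11  d3:7  d4:7  d5:0  d6:0  d7:3  d8:0 → peak 11
Item 4@8: d1:11  d2:11  d3:7  d4:7  d5:0  d6:0  d7:0  d8:3 → peak 11
Best is Item 4@3, peak 11.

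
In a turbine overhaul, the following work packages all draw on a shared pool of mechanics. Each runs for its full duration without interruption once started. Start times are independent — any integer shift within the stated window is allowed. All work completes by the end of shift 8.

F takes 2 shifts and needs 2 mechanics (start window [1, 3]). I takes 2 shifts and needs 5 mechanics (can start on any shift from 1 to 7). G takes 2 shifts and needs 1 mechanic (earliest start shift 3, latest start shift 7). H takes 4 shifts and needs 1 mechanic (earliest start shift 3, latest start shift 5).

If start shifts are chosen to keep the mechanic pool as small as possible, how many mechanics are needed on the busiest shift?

5

Early-start (F@1, I@1, G@3, H@3) gives peak 7: s1:7  s2:7  s3:2  s4:2  s5:1  s6:1  s7:0  s8:0.
Shift I→3, G→5, H→5.
Schedule F@1, I@3, G@5, H@5: s1:2  s2:2  s3:5  s4:5  s5:2  s6:2  s7:1  s8:1 — peak 5.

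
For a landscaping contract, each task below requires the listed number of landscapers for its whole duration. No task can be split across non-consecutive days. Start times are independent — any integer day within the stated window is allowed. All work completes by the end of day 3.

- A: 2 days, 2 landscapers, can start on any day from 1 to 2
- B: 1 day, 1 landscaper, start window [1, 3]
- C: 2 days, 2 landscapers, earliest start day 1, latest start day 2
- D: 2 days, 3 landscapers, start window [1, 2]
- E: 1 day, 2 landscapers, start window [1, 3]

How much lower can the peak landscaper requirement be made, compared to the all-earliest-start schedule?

3

Early-start peak: d1:10  d2:7  d3:0 ⇒ 10.
Leveled (A@1, B@1, C@1, D@2, E@1): d1:7  d2:7  d3:3 ⇒ 7.
Reduction 10 − 7 = 3.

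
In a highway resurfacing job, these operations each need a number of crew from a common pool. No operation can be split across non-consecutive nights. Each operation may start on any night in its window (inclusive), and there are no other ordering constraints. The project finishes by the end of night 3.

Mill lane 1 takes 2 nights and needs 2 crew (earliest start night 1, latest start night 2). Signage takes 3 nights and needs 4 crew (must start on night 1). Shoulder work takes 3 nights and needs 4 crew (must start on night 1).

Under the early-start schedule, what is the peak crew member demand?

Early-start schedule: Mill lane 1@1, Signage@1, Shoulder work@1.
Load per night: night 1: 10, night 2: 10, night 3: 8.
Peak is 10.

10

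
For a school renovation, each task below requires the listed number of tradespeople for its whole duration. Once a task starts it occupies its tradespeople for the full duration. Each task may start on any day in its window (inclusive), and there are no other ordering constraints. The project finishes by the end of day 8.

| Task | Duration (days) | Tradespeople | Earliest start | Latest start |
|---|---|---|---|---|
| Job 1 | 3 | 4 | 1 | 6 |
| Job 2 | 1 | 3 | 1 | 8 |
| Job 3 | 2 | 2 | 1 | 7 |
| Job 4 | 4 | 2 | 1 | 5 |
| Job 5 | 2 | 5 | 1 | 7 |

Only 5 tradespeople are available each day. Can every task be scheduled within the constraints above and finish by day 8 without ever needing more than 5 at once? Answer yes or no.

no

The minimum achievable peak is 6; 5 < 6, so no feasible schedule stays within the cap.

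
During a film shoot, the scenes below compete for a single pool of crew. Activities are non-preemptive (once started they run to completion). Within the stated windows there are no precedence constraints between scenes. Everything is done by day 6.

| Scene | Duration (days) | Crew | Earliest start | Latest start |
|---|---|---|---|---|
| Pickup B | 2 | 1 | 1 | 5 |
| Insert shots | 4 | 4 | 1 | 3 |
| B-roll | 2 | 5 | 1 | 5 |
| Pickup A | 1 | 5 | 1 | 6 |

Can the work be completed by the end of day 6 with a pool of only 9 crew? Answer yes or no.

yes

Schedule Pickup B@1, Insert shots@1, B-roll@3, Pickup A@5: d1:5  d2:5  d3:9  d4:9  d5:5  d6:0 — peak 9 ≤ 9.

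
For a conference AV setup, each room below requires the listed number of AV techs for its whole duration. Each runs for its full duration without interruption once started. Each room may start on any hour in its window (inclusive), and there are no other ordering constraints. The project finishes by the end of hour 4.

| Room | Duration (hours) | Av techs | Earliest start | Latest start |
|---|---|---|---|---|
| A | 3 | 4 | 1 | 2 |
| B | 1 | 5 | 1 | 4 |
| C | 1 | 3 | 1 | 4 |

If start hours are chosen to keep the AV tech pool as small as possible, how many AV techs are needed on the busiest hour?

7

Early-start (A@1, B@1, C@1) gives peak 12: h1:12  h2:4  h3:4  h4:0.
Shift B→4.
Schedule A@1, B@4, C@1: h1:7  h2:4  h3:4  h4:5 — peak 7.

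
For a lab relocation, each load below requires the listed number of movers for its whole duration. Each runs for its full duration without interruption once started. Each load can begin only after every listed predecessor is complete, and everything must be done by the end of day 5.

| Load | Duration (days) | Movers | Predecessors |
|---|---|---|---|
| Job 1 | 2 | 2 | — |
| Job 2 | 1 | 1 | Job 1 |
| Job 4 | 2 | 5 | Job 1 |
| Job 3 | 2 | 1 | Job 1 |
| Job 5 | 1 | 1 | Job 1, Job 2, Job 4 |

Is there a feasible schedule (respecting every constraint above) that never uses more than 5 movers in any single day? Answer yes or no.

The minimum achievable peak is 6; 5 < 6, so no feasible schedule stays within the cap.

no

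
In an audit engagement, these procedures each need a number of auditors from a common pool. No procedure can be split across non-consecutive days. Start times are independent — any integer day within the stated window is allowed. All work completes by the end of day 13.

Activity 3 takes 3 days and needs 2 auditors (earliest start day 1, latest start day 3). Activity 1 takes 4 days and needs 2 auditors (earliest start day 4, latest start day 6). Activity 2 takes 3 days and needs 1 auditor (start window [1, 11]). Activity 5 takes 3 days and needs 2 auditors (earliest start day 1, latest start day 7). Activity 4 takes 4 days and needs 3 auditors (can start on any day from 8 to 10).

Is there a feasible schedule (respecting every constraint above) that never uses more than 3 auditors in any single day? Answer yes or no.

The minimum achievable peak is 4; 3 < 4, so no feasible schedule stays within the cap.

no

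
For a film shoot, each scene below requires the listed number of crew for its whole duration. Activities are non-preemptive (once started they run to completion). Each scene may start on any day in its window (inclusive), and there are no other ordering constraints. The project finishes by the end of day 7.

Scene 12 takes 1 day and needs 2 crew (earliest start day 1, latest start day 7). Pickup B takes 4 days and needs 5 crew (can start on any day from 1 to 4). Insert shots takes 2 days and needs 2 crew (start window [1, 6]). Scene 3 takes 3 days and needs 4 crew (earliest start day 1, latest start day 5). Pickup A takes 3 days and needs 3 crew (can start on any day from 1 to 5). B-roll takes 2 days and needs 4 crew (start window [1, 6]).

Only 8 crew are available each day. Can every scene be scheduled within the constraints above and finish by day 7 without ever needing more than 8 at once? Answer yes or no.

Schedule Scene 12@3, Pickup B@4, Insert shots@3, Scene 3@1, Pickup A@5, B-roll@1: d1:8  d2:8  d3:8  d4:7  d5:8  d6:8  d7:8 — peak 8 ≤ 8.

yes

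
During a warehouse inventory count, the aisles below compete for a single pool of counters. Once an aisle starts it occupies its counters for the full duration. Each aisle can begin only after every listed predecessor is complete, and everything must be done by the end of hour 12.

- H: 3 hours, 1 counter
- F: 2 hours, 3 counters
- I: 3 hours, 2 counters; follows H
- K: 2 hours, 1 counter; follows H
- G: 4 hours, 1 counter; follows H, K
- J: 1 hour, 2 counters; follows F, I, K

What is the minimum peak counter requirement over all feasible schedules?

3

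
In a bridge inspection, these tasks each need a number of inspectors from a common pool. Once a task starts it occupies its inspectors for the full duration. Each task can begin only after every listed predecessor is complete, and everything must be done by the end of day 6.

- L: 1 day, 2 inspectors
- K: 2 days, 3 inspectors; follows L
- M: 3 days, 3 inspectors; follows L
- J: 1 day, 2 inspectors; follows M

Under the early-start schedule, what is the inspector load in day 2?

6

At early start, day 2 has: K, M.
Demand: 3 + 3 = 6.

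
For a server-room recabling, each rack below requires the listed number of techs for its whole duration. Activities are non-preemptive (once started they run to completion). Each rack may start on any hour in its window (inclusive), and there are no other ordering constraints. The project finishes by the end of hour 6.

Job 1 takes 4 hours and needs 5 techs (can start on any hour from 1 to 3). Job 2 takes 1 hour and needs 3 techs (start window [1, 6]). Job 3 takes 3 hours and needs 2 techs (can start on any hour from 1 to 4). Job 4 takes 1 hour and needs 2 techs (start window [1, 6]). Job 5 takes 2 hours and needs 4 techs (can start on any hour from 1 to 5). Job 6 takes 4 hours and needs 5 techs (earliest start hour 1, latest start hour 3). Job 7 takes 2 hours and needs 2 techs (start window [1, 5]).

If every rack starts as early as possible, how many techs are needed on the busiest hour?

Early-start schedule: Job 1@1, Job 2@1, Job 3@1, Job 4@1, Job 5@1, Job 6@1, Job 7@1.
Load per hour: hour 1: 23, hour 2: 18, hour 3: 12, hour 4: 10, hour 5: 0, hour 6: 0.
Peak is 23.

23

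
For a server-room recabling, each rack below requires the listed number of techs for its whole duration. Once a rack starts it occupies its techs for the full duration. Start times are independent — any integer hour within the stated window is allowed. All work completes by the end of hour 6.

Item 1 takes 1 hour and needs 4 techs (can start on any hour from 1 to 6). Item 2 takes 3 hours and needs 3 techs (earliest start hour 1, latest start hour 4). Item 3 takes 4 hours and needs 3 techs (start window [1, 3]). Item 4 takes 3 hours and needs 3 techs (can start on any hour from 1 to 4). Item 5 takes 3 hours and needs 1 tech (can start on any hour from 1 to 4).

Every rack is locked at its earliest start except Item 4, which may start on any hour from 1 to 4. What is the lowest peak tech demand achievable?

11

Item 4@1: h1:14  h2:10  h3:10  h4:3  h5:0  h6:0 → peak 14
Item 4@2: h1:11  h2:10  h3:10  h4:6  h5:0  h6:0 → peak 11
Item 4@3: h1:11  h2:7  h3:10  h4:6  h5:3  h6:0 → peak 11
Item 4@4: h1:11  h2:7  h3:7  h4:6  h5:3  h6:3 → peak 11
Best is Item 4@2, peak 11.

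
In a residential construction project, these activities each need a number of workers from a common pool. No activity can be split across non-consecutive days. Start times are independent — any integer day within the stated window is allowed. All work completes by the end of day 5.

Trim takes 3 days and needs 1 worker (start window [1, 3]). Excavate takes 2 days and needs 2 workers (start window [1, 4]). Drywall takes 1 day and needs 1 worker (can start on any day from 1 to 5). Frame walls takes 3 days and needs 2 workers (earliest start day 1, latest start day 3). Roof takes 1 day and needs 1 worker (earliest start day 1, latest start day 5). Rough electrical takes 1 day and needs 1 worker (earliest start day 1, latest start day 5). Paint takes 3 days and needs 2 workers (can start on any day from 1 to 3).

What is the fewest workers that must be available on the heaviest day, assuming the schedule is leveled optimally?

Early-start (Trim@1, Excavate@1, Drywall@1, Frame walls@1, Roof@1, Rough electrical@1, Paint@1) gives peak 10: d1:10  d2:7  d3:5  d4:0  d5:0.
Shift Frame walls→2, Rough electrical→4, Paint→3.
Schedule Trim@1, Excavate@1, Drywall@1, Frame walls@2, Roof@1, Rough electrical@4, Paint@3: d1:5  d2:5  d3:5  d4:5  d5:2 — peak 5.
Total worker-days = 22 over 5 days ⇒ peak ≥ ⌈22/5⌉ = 5, so 5 is optimal.

5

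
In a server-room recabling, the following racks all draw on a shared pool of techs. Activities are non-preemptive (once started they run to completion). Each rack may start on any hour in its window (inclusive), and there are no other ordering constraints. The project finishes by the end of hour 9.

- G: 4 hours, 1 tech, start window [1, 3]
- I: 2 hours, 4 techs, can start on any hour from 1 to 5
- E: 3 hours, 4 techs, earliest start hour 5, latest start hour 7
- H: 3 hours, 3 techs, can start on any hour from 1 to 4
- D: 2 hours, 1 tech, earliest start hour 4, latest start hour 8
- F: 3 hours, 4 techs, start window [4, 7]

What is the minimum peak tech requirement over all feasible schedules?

7

Early-start (G@1, I@1, E@5, H@1, D@4, F@4) gives peak 9: h1:8  h2:8  h3:4  h4:6  h5:9  h6:8  h7:4  h8:0  h9:0.
Shift G→3, E→7.
Schedule G@3, I@1, E@7, H@1, D@4, F@4: h1:7  h2:7  h3:4  h4:6  h5:6  h6:5  h7:4  h8:4  h9:4 — peak 7.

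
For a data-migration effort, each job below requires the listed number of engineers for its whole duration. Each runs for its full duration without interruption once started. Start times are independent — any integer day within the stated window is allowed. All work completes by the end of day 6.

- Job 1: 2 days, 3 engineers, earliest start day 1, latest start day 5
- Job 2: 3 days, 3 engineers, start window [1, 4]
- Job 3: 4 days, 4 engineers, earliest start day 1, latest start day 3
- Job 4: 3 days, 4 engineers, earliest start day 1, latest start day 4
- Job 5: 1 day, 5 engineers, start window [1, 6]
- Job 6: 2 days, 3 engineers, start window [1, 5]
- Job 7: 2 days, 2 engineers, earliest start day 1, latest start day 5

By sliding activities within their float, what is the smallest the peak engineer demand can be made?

11

Early-start (Job 1@1, Job 2@1, Job 3@1, Job 4@1, Job 5@1, Job 6@1, Job 7@1) gives peak 24: d1:24  d2:19  d3:11  d4:4  d5:0  d6:0.
Shift Job 4→3, Job 5→6, Job 6→4, Job 7→5.
Schedule Job 1@1, Job 2@1, Job 3@1, Job 4@3, Job 5@6, Job 6@4, Job 7@5: d1:10  d2:10  d3:11  d4:11  d5:9  d6:7 — peak 11.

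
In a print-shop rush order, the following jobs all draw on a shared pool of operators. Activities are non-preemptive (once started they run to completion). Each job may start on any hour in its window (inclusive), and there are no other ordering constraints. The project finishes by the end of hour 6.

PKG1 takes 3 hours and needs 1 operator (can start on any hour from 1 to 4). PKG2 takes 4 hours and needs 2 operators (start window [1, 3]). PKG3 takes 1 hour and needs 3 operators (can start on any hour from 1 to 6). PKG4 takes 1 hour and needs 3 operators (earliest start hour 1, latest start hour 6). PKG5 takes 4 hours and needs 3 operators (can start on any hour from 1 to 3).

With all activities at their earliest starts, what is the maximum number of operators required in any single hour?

Early-start schedule: PKG1@1, PKG2@1, PKG3@1, PKG4@1, PKG5@1.
Load per hour: hour 1: 12, hour 2: 6, hour 3: 6, hour 4: 5, hour 5: 0, hour 6: 0.
Peak is 12.

12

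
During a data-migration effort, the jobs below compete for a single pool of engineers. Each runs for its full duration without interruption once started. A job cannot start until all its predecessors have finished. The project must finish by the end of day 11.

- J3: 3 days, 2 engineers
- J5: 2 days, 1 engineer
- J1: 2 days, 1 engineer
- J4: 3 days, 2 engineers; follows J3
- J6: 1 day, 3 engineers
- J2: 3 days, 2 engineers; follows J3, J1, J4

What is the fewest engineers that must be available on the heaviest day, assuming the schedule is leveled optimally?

Early-start (J3@1, J5@1, J1@1, J4@4, J6@1, J2@7) gives peak 7: d1:7  d2:4  d3:2  d4:2  d5:2  d6:2  d7:2  d8:2  d9:2  d10:0  d11:0.
Shift J1→3, J6→7, J2→8.
Schedule J3@1, J5@1, J1@3, J4@4, J6@7, J2@8: d1:3  d2:3  d3:3  d4:3  d5:2  d6:2  d7:3  d8:2  d9:2  d10:2  d11:0 — peak 3.
Total engineer-days = 25 over 11 days ⇒ peak ≥ ⌈25/11⌉ = 3, so 3 is optimal.

3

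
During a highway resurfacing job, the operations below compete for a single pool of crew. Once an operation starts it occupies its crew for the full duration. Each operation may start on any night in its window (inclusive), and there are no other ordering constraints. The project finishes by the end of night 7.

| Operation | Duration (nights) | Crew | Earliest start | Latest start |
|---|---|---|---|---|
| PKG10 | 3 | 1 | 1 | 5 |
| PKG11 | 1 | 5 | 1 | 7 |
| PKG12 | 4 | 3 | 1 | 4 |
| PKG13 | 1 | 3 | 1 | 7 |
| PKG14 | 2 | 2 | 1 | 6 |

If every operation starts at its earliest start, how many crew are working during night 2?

6

At early start, night 2 has: PKG10, PKG12, PKG14.
Demand: 1 + 3 + 2 = 6.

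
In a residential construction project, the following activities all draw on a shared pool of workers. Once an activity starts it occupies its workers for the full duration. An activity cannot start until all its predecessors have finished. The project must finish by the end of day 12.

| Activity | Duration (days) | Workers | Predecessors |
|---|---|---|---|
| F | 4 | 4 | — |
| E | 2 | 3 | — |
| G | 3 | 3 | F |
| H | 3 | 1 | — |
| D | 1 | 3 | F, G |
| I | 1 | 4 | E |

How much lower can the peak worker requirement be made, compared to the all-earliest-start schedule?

Early-start peak: d1:8  d2:8  d3:9  d4:4  d5:3  d6:3  d7:3  d8:3  d9:0  d10:0  d11:0  d12:0 ⇒ 9.
Leveled (F@1, E@5, G@7, H@5, D@10, I@11): d1:4  d2:4  d3:4  d4:4  d5:4  d6:4  d7:4  d8:3  d9:3  d10:3  d11:4  d12:0 ⇒ 4.
Reduction 9 − 4 = 5.

5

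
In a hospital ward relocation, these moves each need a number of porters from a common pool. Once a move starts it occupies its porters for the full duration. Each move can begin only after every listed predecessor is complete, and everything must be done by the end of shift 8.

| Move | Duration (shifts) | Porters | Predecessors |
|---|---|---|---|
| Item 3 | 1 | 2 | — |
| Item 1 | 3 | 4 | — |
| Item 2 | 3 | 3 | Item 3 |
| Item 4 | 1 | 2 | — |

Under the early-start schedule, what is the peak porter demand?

Early-start schedule: Item 3@1, Item 1@1, Item 2@2, Item 4@1.
Load per shift: shift 1: 8, shift 2: 7, shift 3: 7, shift 4: 3, shift 5: 0, shift 6: 0, shift 7: 0, shift 8: 0.
Peak is 8.

8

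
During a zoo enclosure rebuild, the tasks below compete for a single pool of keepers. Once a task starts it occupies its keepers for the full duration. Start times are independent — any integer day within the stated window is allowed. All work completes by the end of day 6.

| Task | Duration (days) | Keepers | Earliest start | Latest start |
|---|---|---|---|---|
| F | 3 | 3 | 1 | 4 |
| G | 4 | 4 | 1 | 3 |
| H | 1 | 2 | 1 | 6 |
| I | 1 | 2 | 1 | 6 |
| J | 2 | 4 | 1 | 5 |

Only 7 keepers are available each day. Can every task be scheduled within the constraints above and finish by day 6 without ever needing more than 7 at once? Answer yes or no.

yes

Schedule F@1, G@1, H@4, I@5, J@5: d1:7  d2:7  d3:7  d4:6  d5:6  d6:4 — peak 7 ≤ 7.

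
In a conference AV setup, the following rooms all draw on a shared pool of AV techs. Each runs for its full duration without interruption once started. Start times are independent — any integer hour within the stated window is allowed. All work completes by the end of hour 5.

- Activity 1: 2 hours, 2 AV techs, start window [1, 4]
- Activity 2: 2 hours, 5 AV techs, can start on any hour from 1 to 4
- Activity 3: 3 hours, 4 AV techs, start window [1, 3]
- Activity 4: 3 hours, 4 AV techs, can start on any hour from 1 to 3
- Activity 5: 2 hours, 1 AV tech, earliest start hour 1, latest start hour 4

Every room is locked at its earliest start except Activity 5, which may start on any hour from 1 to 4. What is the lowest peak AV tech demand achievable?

15

Activity 5@1: h1:16  h2:16  h3:8  h4:0  h5:0 → peak 16
Activity 5@2: h1:15  h2:16  h3:9  h4:0  h5:0 → peak 16
Activity 5@3: h1:15  h2:15  h3:9  h4:1  h5:0 → peak 15
Activity 5@4: h1:15  h2:15  h3:8  h4:1  h5:1 → peak 15
Best is Activity 5@3, peak 15.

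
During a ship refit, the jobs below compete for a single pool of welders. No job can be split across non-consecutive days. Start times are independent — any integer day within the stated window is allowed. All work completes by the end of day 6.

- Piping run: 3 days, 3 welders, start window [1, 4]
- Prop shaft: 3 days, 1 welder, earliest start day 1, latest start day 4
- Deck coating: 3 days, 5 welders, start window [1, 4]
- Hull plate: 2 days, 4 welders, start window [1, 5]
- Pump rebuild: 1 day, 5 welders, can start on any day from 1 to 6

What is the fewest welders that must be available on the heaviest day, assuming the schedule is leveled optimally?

8

Early-start (Piping run@1, Prop shaft@1, Deck coating@1, Hull plate@1, Pump rebuild@1) gives peak 18: d1:18  d2:13  d3:9  d4:0  d5:0  d6:0.
Shift Prop shaft→2, Deck coating→4, Hull plate→2.
Schedule Piping run@1, Prop shaft@2, Deck coating@4, Hull plate@2, Pump rebuild@1: d1:8  d2:8  d3:8  d4:6  d5:5  d6:5 — peak 8.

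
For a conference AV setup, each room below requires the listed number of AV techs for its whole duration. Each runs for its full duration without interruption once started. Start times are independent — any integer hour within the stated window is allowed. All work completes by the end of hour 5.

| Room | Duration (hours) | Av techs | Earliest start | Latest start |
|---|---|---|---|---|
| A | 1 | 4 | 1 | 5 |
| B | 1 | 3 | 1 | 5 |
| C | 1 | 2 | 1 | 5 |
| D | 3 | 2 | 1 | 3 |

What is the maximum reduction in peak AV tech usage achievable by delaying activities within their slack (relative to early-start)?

7

Early-start peak: h1:11  h2:2  h3:2  h4:0  h5:0 ⇒ 11.
Leveled (A@1, B@2, C@3, D@3): h1:4  h2:3  h3:4  h4:2  h5:2 ⇒ 4.
Reduction 11 − 4 = 7.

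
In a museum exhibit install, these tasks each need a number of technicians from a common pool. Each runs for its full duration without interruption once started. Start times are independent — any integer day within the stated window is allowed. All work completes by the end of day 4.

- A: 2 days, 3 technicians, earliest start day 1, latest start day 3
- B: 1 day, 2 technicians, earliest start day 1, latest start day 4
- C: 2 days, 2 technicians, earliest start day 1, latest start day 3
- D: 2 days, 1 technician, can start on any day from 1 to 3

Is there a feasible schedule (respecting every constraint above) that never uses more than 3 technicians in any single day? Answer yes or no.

no

Total technician-days = 14; over 4 days the average is 14/4 > 3, so some day must exceed 3.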